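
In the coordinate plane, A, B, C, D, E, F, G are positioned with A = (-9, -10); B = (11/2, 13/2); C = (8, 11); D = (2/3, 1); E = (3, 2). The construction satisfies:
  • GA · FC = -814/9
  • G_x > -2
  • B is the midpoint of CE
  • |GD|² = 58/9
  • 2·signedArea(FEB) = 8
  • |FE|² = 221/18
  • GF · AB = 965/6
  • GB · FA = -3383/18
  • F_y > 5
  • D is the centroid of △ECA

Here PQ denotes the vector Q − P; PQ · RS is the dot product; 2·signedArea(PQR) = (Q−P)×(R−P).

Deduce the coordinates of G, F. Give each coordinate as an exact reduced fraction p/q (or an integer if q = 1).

1. F_x = 19/6  [line -9/2·x + 5/2·y + 1/2 = 0 ∩ |FE|² = 221/18]
2. F_y = 11/2  [line -9/2·x + 5/2·y + 1/2 = 0 ∩ |FE|² = 221/18]
   → F = (19/6, 11/2)
3. G_x = -5/3  [GF · AB = 965/6 ∩ GB · FA = -3383/18]
4. G_y = 0  [GF · AB = 965/6 ∩ GB · FA = -3383/18]
   → G = (-5/3, 0)

F = (19/6, 11/2)
G = (-5/3, 0)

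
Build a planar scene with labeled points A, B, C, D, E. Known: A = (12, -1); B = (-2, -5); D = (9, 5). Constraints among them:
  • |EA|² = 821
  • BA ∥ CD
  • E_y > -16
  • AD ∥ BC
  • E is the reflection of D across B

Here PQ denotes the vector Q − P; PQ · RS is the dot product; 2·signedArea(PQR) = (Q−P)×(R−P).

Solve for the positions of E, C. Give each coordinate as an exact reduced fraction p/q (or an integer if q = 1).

C = (-5, 1)
E = (-13, -15)

1. E_x = -13  [E is the reflection of D across B]
2. E_y = -15  [E is the reflection of D across B]
   → E = (-13, -15)
3. C_x = -5  [BA ∥ CD ∩ AD ∥ BC]
4. C_y = 1  [BA ∥ CD ∩ AD ∥ BC]
   → C = (-5, 1)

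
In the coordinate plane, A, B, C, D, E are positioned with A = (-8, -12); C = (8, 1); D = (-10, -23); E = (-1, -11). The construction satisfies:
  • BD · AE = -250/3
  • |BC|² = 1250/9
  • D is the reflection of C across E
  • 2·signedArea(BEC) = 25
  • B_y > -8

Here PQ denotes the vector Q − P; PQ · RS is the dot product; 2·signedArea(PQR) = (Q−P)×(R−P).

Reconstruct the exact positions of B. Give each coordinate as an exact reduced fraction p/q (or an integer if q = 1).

B = (-1/3, -22/3)

1. B_x = -1/3  [2·signedArea(BEC) = 25 ∩ BD · AE = -250/3]
2. B_y = -22/3  [2·signedArea(BEC) = 25 ∩ BD · AE = -250/3]
   → B = (-1/3, -22/3)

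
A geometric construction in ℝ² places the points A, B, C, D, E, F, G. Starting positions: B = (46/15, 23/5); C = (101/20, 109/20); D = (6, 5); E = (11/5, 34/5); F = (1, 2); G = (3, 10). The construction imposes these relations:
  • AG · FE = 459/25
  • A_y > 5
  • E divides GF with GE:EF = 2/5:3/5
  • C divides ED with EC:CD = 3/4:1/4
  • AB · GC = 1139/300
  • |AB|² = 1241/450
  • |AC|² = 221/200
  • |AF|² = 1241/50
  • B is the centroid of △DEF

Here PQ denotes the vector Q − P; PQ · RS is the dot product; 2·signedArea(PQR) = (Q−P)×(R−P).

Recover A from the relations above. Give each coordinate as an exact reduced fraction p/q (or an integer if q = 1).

1. A_x = 41/10  [AG · FE = 459/25 ∩ AB · GC = 1139/300]
2. A_y = 59/10  [AG · FE = 459/25 ∩ AB · GC = 1139/300]
   → A = (41/10, 59/10)

A = (41/10, 59/10)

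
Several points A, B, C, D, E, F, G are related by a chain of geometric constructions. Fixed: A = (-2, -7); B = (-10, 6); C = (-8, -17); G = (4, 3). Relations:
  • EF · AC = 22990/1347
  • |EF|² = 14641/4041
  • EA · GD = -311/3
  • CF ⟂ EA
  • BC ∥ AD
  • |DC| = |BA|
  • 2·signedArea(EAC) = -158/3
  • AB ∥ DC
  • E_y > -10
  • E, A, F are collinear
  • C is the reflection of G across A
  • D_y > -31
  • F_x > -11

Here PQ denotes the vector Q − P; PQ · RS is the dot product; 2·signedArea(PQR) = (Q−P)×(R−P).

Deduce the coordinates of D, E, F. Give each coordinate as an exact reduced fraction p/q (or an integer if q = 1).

D = (0, -30)
E = (-26/3, -28/3)
F = (-4698/449, -4473/449)

1. D_x = 0  [AB ∥ DC ∩ BC ∥ AD]
2. D_y = -30  [AB ∥ DC ∩ BC ∥ AD]
   → D = (0, -30)
3. E_x = -26/3  [2·signedArea(EAC) = -158/3 ∩ EA · GD = -311/3]
4. E_y = -28/3  [2·signedArea(EAC) = -158/3 ∩ EA · GD = -311/3]
   → E = (-26/3, -28/3)
5. F_x = -4698/449  [E, A, F are collinear ∩ CF ⟂ EA]
6. F_y = -4473/449  [E, A, F are collinear ∩ CF ⟂ EA]
   → F = (-4698/449, -4473/449)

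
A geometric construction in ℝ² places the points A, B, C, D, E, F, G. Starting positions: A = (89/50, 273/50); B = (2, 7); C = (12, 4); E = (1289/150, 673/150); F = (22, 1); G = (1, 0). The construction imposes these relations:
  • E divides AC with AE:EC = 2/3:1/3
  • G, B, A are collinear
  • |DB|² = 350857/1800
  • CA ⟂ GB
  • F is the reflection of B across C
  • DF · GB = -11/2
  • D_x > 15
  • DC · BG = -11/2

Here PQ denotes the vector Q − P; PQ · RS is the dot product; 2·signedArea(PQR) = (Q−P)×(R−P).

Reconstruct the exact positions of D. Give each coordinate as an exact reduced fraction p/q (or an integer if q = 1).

D = (4589/300, 823/300)

1. D_x = 4589/300  [line -1·x + -7·y + 69/2 = 0 ∩ |DB|² = 350857/1800]
2. D_y = 823/300  [line -1·x + -7·y + 69/2 = 0 ∩ |DB|² = 350857/1800]
   → D = (4589/300, 823/300)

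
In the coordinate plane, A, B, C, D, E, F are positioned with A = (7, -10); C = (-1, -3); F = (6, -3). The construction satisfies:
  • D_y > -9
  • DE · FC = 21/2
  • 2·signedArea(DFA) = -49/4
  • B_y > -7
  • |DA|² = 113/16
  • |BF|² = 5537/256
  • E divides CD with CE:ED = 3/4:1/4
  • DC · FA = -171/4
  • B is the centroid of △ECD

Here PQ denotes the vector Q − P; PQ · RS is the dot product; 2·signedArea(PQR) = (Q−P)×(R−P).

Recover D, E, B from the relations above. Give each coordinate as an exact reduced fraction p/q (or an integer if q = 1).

1. D_x = 5  [DC · FA = -171/4 ∩ 2·signedArea(DFA) = -49/4]
2. D_y = -33/4  [DC · FA = -171/4 ∩ 2·signedArea(DFA) = -49/4]
   → D = (5, -33/4)
3. E_x = 7/2  [E divides CD with CE:ED = 3/4:1/4]
4. E_y = -111/16  [E divides CD with CE:ED = 3/4:1/4]
   → E = (7/2, -111/16)
5. B_x = 5/2  [B is the centroid of △ECD]
6. B_y = -97/16  [B is the centroid of △ECD]
   → B = (5/2, -97/16)

B = (5/2, -97/16)
D = (5, -33/4)
E = (7/2, -111/16)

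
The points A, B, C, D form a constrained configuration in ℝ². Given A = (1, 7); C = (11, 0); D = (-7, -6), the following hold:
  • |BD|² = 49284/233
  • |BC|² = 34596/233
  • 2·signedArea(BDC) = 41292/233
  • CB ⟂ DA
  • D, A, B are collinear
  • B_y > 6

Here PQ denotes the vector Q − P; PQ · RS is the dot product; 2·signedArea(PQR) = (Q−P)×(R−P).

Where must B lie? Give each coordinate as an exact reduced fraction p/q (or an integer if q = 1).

1. B_x = 145/233  [D, A, B are collinear ∩ CB ⟂ DA]
2. B_y = 1488/233  [D, A, B are collinear ∩ CB ⟂ DA]
   → B = (145/233, 1488/233)

B = (145/233, 1488/233)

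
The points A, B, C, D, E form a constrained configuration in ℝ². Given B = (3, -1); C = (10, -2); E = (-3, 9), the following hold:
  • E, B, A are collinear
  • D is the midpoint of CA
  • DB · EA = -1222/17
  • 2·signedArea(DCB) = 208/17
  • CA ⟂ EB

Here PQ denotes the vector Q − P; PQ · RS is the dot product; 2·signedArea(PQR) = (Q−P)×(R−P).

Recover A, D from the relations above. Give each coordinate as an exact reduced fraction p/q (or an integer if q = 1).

1. A_x = 90/17  [E, B, A are collinear ∩ CA ⟂ EB]
2. A_y = -82/17  [E, B, A are collinear ∩ CA ⟂ EB]
   → A = (90/17, -82/17)
3. D_x = 130/17  [D is the midpoint of CA]
4. D_y = -58/17  [D is the midpoint of CA]
   → D = (130/17, -58/17)

A = (90/17, -82/17)
D = (130/17, -58/17)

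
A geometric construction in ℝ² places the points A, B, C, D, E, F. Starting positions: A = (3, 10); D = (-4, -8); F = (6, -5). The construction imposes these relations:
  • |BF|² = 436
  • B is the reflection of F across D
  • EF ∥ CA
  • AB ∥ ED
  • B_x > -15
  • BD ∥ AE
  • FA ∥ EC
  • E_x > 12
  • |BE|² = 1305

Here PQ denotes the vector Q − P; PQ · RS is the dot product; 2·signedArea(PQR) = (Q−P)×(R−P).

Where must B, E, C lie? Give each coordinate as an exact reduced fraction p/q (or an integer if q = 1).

B = (-14, -11)
C = (10, 28)
E = (13, 13)

1. B_x = -14  [B is the reflection of F across D]
2. B_y = -11  [B is the reflection of F across D]
   → B = (-14, -11)
3. E_x = 13  [AB ∥ ED ∩ BD ∥ AE]
4. E_y = 13  [AB ∥ ED ∩ BD ∥ AE]
   → E = (13, 13)
5. C_x = 10  [EF ∥ CA ∩ FA ∥ EC]
6. C_y = 28  [EF ∥ CA ∩ FA ∥ EC]
   → C = (10, 28)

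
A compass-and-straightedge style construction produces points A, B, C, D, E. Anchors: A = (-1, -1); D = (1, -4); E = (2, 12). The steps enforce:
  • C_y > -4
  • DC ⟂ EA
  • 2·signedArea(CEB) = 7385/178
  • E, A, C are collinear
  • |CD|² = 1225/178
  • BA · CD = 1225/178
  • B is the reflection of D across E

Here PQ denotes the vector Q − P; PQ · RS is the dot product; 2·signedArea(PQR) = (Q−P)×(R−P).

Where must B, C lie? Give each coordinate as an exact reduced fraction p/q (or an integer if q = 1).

1. B_x = 3  [B is the reflection of D across E]
2. B_y = 28  [B is the reflection of D across E]
   → B = (3, 28)
3. C_x = -277/178  [E, A, C are collinear ∩ DC ⟂ EA]
4. C_y = -607/178  [E, A, C are collinear ∩ DC ⟂ EA]
   → C = (-277/178, -607/178)

B = (3, 28)
C = (-277/178, -607/178)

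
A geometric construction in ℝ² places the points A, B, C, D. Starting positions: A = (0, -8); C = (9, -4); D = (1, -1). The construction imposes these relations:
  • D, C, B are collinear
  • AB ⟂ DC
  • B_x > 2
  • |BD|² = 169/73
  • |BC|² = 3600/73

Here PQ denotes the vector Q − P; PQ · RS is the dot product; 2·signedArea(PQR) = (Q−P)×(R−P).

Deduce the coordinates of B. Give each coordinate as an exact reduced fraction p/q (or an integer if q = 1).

1. B_x = 177/73  [D, C, B are collinear ∩ AB ⟂ DC]
2. B_y = -112/73  [D, C, B are collinear ∩ AB ⟂ DC]
   → B = (177/73, -112/73)

B = (177/73, -112/73)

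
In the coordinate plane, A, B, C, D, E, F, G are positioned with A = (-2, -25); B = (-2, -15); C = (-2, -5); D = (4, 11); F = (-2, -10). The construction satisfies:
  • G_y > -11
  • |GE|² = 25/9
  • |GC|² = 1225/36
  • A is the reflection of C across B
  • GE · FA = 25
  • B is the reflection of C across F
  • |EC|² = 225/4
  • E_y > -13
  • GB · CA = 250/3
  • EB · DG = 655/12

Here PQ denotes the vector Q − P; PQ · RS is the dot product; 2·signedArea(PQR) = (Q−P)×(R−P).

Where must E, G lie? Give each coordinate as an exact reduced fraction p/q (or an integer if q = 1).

E = (-2, -25/2)
G = (-2, -65/6)

1. G_y = -65/6  [GB · CA = 250/3]
2. G_x = -2  [|GC|² = 1225/36]
   → G = (-2, -65/6)
3. E_x = -2  [EB · DG = 655/12 ∩ GE · FA = 25]
4. E_y = -25/2  [EB · DG = 655/12 ∩ GE · FA = 25]
   → E = (-2, -25/2)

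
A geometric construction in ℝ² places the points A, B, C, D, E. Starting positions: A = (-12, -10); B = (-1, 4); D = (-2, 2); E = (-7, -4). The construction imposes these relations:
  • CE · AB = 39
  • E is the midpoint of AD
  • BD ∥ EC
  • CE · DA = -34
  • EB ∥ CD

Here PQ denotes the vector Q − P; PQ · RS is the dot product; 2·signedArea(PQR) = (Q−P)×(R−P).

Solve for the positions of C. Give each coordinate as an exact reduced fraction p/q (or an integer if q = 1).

C = (-8, -6)

1. C_x = -8  [EB ∥ CD ∩ BD ∥ EC]
2. C_y = -6  [EB ∥ CD ∩ BD ∥ EC]
   → C = (-8, -6)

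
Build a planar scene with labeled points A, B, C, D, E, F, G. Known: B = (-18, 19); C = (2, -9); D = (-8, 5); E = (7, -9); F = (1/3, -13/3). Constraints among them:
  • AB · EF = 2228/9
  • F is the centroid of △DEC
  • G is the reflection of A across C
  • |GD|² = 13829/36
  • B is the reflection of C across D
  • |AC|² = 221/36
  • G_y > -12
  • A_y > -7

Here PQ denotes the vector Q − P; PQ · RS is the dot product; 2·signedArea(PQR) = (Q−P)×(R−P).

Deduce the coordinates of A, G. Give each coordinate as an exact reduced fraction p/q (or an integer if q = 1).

A = (7/6, -20/3)
G = (17/6, -34/3)

1. A_x = 7/6  [line 20/3·x + -14/3·y + -350/9 = 0 ∩ |AC|² = 221/36]
2. A_y = -20/3  [line 20/3·x + -14/3·y + -350/9 = 0 ∩ |AC|² = 221/36]
   → A = (7/6, -20/3)
3. G_x = 17/6  [G is the reflection of A across C]
4. G_y = -34/3  [G is the reflection of A across C]
   → G = (17/6, -34/3)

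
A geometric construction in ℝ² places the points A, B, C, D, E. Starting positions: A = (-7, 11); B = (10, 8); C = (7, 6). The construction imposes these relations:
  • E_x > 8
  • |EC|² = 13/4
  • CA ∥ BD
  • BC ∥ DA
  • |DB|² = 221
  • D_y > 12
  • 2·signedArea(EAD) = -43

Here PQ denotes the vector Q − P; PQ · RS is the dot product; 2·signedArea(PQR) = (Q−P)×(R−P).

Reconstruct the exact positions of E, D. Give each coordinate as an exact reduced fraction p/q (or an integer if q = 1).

D = (-4, 13)
E = (17/2, 7)

1. D_x = -4  [BC ∥ DA ∩ CA ∥ BD]
2. D_y = 13  [BC ∥ DA ∩ CA ∥ BD]
   → D = (-4, 13)
3. E_x = 17/2  [line -2·x + 3·y + -4 = 0 ∩ |EC|² = 13/4]
4. E_y = 7  [line -2·x + 3·y + -4 = 0 ∩ |EC|² = 13/4]
   → E = (17/2, 7)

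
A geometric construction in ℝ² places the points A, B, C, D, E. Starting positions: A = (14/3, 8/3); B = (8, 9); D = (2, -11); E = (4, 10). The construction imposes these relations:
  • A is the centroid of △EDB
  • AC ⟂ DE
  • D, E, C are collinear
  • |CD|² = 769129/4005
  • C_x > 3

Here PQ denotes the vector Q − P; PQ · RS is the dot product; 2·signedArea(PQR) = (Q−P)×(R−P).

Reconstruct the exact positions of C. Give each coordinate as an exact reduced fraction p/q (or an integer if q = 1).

1. C_x = 4424/1335  [D, E, C are collinear ∩ AC ⟂ DE]
2. C_y = 1244/445  [D, E, C are collinear ∩ AC ⟂ DE]
   → C = (4424/1335, 1244/445)

C = (4424/1335, 1244/445)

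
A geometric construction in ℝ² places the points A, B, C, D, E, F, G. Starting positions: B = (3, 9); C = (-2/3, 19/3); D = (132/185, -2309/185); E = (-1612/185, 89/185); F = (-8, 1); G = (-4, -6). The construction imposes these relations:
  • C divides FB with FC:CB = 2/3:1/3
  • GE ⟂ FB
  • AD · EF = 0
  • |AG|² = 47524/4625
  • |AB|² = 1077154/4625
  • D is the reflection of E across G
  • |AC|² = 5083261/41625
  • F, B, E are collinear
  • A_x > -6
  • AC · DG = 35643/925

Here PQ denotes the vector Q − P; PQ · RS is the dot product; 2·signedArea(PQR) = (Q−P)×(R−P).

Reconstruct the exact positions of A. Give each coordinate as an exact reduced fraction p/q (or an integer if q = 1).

A = (-5444/925, -3152/925)

1. A_x = -5444/925  [AD · EF = 0 ∩ AC · DG = 35643/925]
2. A_y = -3152/925  [AD · EF = 0 ∩ AC · DG = 35643/925]
   → A = (-5444/925, -3152/925)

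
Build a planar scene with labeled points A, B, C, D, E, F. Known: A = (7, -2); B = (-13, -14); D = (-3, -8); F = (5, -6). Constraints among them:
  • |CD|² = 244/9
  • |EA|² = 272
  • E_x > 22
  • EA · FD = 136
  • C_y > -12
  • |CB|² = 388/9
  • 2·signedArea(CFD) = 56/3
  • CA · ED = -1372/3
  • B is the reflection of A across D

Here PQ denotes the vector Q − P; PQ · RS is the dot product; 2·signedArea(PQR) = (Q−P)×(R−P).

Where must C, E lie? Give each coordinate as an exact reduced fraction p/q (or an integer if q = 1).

C = (-7, -34/3)
E = (23, 2)

1. C_x = -7  [line 2·x + -8·y + -230/3 = 0 ∩ |CB|² = 388/9]
2. C_y = -34/3  [line 2·x + -8·y + -230/3 = 0 ∩ |CB|² = 388/9]
   → C = (-7, -34/3)
3. E_x = 23  [EA · FD = 136 ∩ CA · ED = -1372/3]
4. E_y = 2  [EA · FD = 136 ∩ CA · ED = -1372/3]
   → E = (23, 2)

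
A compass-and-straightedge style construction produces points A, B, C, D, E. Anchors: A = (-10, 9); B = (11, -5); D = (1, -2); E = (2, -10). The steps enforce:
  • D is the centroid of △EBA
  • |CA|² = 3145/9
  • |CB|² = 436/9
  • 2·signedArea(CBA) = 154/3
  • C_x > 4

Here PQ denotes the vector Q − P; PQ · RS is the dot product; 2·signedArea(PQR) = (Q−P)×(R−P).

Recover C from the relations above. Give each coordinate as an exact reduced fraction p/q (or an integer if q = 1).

1. C_x = 13/3  [line -14·x + -21·y + -7/3 = 0 ∩ |CA|² = 3145/9]
2. C_y = -3  [line -14·x + -21·y + -7/3 = 0 ∩ |CA|² = 3145/9]
   → C = (13/3, -3)

C = (13/3, -3)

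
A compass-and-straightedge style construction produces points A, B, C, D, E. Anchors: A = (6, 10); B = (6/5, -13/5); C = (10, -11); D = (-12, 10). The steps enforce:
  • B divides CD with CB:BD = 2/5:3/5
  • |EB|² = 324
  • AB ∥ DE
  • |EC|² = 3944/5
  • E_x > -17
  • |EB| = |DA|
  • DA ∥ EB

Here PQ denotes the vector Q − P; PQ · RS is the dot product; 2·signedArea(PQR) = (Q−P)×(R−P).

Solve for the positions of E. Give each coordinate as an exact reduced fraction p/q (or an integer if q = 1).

1. E_x = -84/5  [DA ∥ EB ∩ AB ∥ DE]
2. E_y = -13/5  [DA ∥ EB ∩ AB ∥ DE]
   → E = (-84/5, -13/5)

E = (-84/5, -13/5)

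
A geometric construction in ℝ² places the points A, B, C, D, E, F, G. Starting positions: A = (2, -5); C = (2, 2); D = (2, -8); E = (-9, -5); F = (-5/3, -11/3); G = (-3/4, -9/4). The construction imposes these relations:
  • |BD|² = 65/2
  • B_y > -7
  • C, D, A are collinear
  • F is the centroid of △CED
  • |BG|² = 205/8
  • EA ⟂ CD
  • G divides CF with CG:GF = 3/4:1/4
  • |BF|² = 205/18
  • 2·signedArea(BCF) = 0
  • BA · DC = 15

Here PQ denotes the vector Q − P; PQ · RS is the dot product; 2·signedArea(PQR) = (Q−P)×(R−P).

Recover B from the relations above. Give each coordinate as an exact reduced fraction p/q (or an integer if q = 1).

1. B_x = -7/2  [2·signedArea(BCF) = 0 ∩ BA · DC = 15]
2. B_y = -13/2  [2·signedArea(BCF) = 0 ∩ BA · DC = 15]
   → B = (-7/2, -13/2)

B = (-7/2, -13/2)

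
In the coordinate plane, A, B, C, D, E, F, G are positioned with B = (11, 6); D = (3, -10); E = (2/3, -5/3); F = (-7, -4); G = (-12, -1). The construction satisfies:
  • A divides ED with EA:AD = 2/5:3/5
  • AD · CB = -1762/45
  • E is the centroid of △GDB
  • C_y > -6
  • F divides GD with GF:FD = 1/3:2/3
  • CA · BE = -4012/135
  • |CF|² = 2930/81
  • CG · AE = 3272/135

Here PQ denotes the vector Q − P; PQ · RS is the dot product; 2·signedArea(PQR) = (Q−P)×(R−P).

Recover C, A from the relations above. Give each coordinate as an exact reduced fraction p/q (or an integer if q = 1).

A = (8/5, -5)
C = (-10/9, -47/9)

1. A_x = 8/5  [A divides ED with EA:AD = 2/5:3/5]
2. A_y = -5  [A divides ED with EA:AD = 2/5:3/5]
   → A = (8/5, -5)
3. C_x = -10/9  [CG · AE = 3272/135 ∩ CA · BE = -4012/135]
4. C_y = -47/9  [CG · AE = 3272/135 ∩ CA · BE = -4012/135]
   → C = (-10/9, -47/9)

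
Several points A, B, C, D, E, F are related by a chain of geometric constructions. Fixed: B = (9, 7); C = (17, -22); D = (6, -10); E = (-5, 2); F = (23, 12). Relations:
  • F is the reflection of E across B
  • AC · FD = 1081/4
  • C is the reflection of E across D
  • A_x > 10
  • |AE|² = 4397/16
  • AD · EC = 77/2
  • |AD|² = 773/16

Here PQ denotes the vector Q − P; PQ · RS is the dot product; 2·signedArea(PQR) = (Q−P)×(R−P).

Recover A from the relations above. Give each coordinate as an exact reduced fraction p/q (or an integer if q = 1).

1. A_x = 41/4  [AC · FD = 1081/4 ∩ AD · EC = 77/2]
2. A_y = -9/2  [AC · FD = 1081/4 ∩ AD · EC = 77/2]
   → A = (41/4, -9/2)

A = (41/4, -9/2)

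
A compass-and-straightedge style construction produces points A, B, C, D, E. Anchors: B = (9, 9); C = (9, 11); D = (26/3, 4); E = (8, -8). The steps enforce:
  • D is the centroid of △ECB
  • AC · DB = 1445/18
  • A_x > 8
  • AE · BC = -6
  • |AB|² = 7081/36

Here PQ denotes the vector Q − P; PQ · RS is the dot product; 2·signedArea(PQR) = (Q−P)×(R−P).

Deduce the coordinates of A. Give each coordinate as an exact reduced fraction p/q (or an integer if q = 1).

A = (49/6, -5)

1. A_x = 49/6  [AC · DB = 1445/18 ∩ AE · BC = -6]
2. A_y = -5  [AC · DB = 1445/18 ∩ AE · BC = -6]
   → A = (49/6, -5)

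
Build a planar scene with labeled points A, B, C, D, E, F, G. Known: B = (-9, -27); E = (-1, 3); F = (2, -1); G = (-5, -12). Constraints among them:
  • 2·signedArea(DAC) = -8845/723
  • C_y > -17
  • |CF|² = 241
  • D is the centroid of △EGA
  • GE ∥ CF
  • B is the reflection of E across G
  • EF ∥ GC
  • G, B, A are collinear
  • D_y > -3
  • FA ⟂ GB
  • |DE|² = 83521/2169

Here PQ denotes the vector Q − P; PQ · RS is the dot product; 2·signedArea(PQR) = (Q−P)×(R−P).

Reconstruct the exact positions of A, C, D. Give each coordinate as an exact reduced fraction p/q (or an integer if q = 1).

A = (-433/241, 3/241)
C = (-2, -16)
D = (-1879/723, -722/241)

1. A_x = -433/241  [G, B, A are collinear ∩ FA ⟂ GB]
2. A_y = 3/241  [G, B, A are collinear ∩ FA ⟂ GB]
   → A = (-433/241, 3/241)
3. C_x = -2  [GE ∥ CF ∩ EF ∥ GC]
4. C_y = -16  [GE ∥ CF ∩ EF ∥ GC]
   → C = (-2, -16)
5. D_x = -1879/723  [D is the centroid of △EGA]
6. D_y = -722/241  [D is the centroid of △EGA]
   → D = (-1879/723, -722/241)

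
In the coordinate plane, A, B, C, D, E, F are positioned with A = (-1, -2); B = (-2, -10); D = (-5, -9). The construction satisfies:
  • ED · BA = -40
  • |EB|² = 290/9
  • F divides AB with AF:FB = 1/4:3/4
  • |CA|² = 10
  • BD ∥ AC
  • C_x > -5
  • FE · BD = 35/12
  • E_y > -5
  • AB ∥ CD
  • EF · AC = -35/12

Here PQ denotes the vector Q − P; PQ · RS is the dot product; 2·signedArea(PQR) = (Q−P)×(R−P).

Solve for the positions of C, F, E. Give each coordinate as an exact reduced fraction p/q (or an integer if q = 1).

1. C_x = -4  [AB ∥ CD ∩ BD ∥ AC]
2. C_y = -1  [AB ∥ CD ∩ BD ∥ AC]
   → C = (-4, -1)
3. F_x = -5/4  [F divides AB with AF:FB = 1/4:3/4]
4. F_y = -4  [F divides AB with AF:FB = 1/4:3/4]
   → F = (-5/4, -4)
5. E_x = -7/3  [EF · AC = -35/12 ∩ ED · BA = -40]
6. E_y = -13/3  [EF · AC = -35/12 ∩ ED · BA = -40]
   → E = (-7/3, -13/3)

C = (-4, -1)
E = (-7/3, -13/3)
F = (-5/4, -4)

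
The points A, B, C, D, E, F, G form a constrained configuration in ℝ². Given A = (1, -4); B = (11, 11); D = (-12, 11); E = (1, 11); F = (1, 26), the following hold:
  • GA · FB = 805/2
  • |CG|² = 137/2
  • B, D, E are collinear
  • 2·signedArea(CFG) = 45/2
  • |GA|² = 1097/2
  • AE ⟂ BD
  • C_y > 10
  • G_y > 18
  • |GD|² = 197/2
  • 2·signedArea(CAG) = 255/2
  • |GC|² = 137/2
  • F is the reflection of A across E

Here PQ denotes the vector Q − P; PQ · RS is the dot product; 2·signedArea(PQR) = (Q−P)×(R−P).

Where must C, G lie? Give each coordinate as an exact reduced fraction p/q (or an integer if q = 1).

C = (-9, 11)
G = (-11/2, 37/2)

1. G_x = -11/2  [line -10·x + 15·y + -665/2 = 0 ∩ |GA|² = 1097/2]
2. G_y = 37/2  [line -10·x + 15·y + -665/2 = 0 ∩ |GA|² = 1097/2]
   → G = (-11/2, 37/2)
3. C_x = -9  [2·signedArea(CFG) = 45/2 ∩ 2·signedArea(CAG) = 255/2]
4. C_y = 11  [2·signedArea(CFG) = 45/2 ∩ 2·signedArea(CAG) = 255/2]
   → C = (-9, 11)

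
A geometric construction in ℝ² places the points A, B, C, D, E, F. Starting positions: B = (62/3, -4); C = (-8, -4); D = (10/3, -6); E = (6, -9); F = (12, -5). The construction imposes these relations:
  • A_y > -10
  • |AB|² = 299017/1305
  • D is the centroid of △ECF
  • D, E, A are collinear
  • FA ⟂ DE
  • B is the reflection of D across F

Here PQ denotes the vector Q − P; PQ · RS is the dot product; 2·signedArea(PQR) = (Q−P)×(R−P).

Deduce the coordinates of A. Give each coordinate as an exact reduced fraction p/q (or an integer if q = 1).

A = (966/145, -1413/145)

1. A_x = 966/145  [D, E, A are collinear ∩ FA ⟂ DE]
2. A_y = -1413/145  [D, E, A are collinear ∩ FA ⟂ DE]
   → A = (966/145, -1413/145)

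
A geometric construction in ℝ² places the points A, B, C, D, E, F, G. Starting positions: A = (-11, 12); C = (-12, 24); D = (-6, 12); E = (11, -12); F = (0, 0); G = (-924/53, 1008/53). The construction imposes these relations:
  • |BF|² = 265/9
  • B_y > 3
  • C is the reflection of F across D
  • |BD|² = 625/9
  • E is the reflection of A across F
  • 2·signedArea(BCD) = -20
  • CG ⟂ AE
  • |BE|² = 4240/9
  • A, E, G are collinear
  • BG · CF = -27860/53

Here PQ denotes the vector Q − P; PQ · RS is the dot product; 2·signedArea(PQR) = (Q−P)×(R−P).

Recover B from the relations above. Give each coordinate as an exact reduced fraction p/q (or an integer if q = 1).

1. B_x = -11/3  [BG · CF = -27860/53 ∩ 2·signedArea(BCD) = -20]
2. B_y = 4  [BG · CF = -27860/53 ∩ 2·signedArea(BCD) = -20]
   → B = (-11/3, 4)

B = (-11/3, 4)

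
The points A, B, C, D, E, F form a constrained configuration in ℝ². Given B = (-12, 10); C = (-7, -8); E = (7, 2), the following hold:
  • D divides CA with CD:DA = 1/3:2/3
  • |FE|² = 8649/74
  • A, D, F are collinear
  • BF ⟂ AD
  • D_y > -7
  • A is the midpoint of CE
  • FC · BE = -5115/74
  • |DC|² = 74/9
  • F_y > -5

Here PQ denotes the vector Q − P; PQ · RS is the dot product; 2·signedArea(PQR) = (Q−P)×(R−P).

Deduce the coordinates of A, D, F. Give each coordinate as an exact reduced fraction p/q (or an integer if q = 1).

1. A_x = 0  [A is the midpoint of CE]
2. A_y = -3  [A is the midpoint of CE]
   → A = (0, -3)
3. D_x = -14/3  [D divides CA with CD:DA = 1/3:2/3]
4. D_y = -19/3  [D divides CA with CD:DA = 1/3:2/3]
   → D = (-14/3, -19/3)
5. F_x = -133/74  [A, D, F are collinear ∩ BF ⟂ AD]
6. F_y = -317/74  [A, D, F are collinear ∩ BF ⟂ AD]
   → F = (-133/74, -317/74)

A = (0, -3)
D = (-14/3, -19/3)
F = (-133/74, -317/74)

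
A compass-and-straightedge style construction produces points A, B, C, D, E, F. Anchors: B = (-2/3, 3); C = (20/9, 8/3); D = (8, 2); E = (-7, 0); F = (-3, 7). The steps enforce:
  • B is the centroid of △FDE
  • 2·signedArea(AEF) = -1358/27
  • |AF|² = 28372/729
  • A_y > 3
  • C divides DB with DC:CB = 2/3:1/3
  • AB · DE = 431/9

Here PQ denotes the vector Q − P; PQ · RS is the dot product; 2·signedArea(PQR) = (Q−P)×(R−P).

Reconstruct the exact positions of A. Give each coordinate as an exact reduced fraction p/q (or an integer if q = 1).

A = (65/27, 35/9)

1. A_x = 65/27  [2·signedArea(AEF) = -1358/27 ∩ AB · DE = 431/9]
2. A_y = 35/9  [2·signedArea(AEF) = -1358/27 ∩ AB · DE = 431/9]
   → A = (65/27, 35/9)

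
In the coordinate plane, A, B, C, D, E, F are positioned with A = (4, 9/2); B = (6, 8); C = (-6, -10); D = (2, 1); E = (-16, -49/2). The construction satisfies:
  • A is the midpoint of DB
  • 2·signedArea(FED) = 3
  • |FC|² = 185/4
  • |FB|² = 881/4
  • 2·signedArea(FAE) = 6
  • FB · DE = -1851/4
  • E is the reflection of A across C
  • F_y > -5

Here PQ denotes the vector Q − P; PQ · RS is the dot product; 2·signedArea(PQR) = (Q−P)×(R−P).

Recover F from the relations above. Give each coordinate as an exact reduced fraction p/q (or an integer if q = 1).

F = (-2, -9/2)

1. F_x = -2  [2·signedArea(FAE) = 6 ∩ 2·signedArea(FED) = 3]
2. F_y = -9/2  [2·signedArea(FAE) = 6 ∩ 2·signedArea(FED) = 3]
   → F = (-2, -9/2)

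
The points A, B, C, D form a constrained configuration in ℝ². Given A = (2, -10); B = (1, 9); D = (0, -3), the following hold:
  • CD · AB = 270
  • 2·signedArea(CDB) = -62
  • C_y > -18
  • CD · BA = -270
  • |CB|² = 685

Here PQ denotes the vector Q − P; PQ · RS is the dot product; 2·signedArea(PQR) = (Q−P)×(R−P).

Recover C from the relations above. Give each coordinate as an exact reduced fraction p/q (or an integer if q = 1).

1. C_x = 4  [CD · AB = 270 ∩ 2·signedArea(CDB) = -62]
2. C_y = -17  [CD · AB = 270 ∩ 2·signedArea(CDB) = -62]
   → C = (4, -17)

C = (4, -17)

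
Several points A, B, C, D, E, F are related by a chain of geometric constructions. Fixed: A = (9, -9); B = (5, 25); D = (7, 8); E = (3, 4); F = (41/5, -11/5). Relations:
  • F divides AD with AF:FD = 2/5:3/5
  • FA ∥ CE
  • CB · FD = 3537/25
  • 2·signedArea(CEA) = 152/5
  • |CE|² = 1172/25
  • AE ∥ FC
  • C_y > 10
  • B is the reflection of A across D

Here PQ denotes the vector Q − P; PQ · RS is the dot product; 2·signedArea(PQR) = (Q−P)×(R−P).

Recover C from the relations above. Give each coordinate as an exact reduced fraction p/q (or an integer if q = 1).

1. C_x = 11/5  [FA ∥ CE ∩ AE ∥ FC]
2. C_y = 54/5  [FA ∥ CE ∩ AE ∥ FC]
   → C = (11/5, 54/5)

C = (11/5, 54/5)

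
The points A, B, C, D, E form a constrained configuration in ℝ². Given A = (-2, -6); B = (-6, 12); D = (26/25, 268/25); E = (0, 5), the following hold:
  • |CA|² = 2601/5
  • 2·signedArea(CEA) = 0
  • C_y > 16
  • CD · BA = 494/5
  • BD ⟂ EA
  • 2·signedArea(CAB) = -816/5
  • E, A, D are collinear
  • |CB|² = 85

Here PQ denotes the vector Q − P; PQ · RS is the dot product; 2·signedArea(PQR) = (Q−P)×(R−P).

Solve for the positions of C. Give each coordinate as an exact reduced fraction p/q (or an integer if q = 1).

1. C_x = 52/25  [2·signedArea(CEA) = 0 ∩ CD · BA = 494/5]
2. C_y = 411/25  [2·signedArea(CEA) = 0 ∩ CD · BA = 494/5]
   → C = (52/25, 411/25)

C = (52/25, 411/25)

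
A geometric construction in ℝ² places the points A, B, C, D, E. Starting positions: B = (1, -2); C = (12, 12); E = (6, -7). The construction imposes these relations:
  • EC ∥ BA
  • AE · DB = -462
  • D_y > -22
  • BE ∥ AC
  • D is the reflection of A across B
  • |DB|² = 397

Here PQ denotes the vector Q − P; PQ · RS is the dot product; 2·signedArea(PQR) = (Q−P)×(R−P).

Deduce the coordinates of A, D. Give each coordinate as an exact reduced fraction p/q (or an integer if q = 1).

A = (7, 17)
D = (-5, -21)

1. A_x = 7  [BE ∥ AC ∩ EC ∥ BA]
2. A_y = 17  [BE ∥ AC ∩ EC ∥ BA]
   → A = (7, 17)
3. D_x = -5  [D is the reflection of A across B]
4. D_y = -21  [D is the reflection of A across B]
   → D = (-5, -21)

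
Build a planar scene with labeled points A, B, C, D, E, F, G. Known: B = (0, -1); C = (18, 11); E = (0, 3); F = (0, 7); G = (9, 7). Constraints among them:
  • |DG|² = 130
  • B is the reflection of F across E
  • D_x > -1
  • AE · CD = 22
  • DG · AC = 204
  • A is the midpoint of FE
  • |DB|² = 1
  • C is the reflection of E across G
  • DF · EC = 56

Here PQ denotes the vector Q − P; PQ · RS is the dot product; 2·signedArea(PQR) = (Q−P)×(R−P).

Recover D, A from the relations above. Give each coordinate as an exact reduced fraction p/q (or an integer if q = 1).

1. D_x = 0  [line -18·x + -8·y + 0 = 0 ∩ |DG|² = 130]
2. D_y = 0  [line -18·x + -8·y + 0 = 0 ∩ |DG|² = 130]
   → D = (0, 0)
3. A_x = 0  [A is the midpoint of FE]
4. A_y = 5  [A is the midpoint of FE]
   → A = (0, 5)

A = (0, 5)
D = (0, 0)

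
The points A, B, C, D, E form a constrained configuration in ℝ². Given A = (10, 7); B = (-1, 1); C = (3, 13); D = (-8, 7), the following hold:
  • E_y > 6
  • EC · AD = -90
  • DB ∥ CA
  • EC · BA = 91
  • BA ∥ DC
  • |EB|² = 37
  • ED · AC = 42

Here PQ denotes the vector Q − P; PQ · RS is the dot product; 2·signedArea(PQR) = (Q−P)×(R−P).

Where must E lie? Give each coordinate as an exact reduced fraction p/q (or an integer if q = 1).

1. E_x = -2  [EC · BA = 91 ∩ EC · AD = -90]
2. E_y = 7  [EC · BA = 91 ∩ EC · AD = -90]
   → E = (-2, 7)

E = (-2, 7)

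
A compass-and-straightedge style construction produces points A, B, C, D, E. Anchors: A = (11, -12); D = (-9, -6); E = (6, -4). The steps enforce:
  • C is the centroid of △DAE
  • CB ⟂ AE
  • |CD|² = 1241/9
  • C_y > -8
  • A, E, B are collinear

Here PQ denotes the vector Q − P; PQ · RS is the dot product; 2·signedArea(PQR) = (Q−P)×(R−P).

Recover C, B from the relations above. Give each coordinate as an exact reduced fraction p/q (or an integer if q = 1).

B = (584/89, -436/89)
C = (8/3, -22/3)

1. C_x = 8/3  [C is the centroid of △DAE]
2. C_y = -22/3  [C is the centroid of △DAE]
   → C = (8/3, -22/3)
3. B_x = 584/89  [A, E, B are collinear ∩ CB ⟂ AE]
4. B_y = -436/89  [A, E, B are collinear ∩ CB ⟂ AE]
   → B = (584/89, -436/89)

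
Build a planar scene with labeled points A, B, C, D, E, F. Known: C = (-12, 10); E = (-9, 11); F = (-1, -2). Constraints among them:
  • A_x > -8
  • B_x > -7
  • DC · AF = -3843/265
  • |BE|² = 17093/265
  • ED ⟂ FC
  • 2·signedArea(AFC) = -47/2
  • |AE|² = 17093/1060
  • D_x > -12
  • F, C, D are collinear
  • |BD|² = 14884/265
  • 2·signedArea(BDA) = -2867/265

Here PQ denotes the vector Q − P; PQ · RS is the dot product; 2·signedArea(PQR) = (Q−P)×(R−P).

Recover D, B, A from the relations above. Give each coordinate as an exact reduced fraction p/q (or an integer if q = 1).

1. D_x = -2949/265  [F, C, D are collinear ∩ ED ⟂ FC]
2. D_y = 2398/265  [F, C, D are collinear ∩ ED ⟂ FC]
   → D = (-2949/265, 2398/265)
3. A_x = -1996/265  [2·signedArea(AFC) = -47/2 ∩ DC · AF = -3843/265]
4. A_y = 3849/530  [2·signedArea(AFC) = -47/2 ∩ DC · AF = -3843/265]
   → A = (-1996/265, 3849/530)
5. B_x = -1607/265  [line 947/530·x + 953/265·y + -195/106 = 0 ∩ |BD|² = 14884/265]
6. B_y = 934/265  [line 947/530·x + 953/265·y + -195/106 = 0 ∩ |BD|² = 14884/265]
   → B = (-1607/265, 934/265)

A = (-1996/265, 3849/530)
B = (-1607/265, 934/265)
D = (-2949/265, 2398/265)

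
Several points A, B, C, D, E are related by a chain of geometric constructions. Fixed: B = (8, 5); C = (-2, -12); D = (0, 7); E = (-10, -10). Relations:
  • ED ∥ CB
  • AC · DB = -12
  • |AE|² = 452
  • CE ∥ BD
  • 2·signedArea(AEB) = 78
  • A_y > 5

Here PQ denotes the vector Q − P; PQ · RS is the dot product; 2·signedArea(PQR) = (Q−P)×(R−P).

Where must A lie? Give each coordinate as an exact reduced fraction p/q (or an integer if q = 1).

A = (4, 6)

1. A_x = 4  [2·signedArea(AEB) = 78 ∩ AC · DB = -12]
2. A_y = 6  [2·signedArea(AEB) = 78 ∩ AC · DB = -12]
   → A = (4, 6)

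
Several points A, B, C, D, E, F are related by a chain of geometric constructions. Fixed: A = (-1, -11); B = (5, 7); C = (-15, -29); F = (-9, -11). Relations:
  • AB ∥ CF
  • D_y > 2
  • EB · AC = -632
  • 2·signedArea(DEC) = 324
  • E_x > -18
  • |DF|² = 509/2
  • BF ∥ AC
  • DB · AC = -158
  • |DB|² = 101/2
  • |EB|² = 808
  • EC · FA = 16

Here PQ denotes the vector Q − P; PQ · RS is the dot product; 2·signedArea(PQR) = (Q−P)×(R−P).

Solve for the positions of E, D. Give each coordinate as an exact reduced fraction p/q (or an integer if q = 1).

D = (-1/2, 5/2)
E = (-17, -11)

1. E_x = -17  [EC · FA = 16 ∩ EB · AC = -632]
2. E_y = -11  [EC · FA = 16 ∩ EB · AC = -632]
   → E = (-17, -11)
3. D_x = -1/2  [DB · AC = -158 ∩ 2·signedArea(DEC) = 324]
4. D_y = 5/2  [DB · AC = -158 ∩ 2·signedArea(DEC) = 324]
   → D = (-1/2, 5/2)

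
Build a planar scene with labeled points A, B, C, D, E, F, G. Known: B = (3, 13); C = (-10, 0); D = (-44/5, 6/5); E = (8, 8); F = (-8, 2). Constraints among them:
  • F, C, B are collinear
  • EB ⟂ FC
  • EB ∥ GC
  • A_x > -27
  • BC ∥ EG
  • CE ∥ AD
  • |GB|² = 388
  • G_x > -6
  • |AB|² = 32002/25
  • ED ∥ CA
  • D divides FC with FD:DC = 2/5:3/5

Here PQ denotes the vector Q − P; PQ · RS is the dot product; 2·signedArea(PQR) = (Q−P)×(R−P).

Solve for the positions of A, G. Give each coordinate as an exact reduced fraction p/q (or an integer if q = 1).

1. A_x = -134/5  [CE ∥ AD ∩ ED ∥ CA]
2. A_y = -34/5  [CE ∥ AD ∩ ED ∥ CA]
   → A = (-134/5, -34/5)
3. G_x = -5  [EB ∥ GC ∩ BC ∥ EG]
4. G_y = -5  [EB ∥ GC ∩ BC ∥ EG]
   → G = (-5, -5)

A = (-134/5, -34/5)
G = (-5, -5)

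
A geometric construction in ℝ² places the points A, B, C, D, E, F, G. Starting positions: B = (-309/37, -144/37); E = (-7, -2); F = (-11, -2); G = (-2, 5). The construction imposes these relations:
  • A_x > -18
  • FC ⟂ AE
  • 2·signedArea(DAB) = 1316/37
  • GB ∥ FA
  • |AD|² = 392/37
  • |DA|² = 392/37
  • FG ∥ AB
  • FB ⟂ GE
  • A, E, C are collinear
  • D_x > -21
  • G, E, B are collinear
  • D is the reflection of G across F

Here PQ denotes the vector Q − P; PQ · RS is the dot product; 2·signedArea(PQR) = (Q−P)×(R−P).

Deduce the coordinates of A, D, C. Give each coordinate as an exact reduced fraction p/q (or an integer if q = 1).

A = (-642/37, -403/37)
C = (-1185633/127465, -506944/127465)
D = (-20, -9)

1. A_x = -642/37  [FG ∥ AB ∩ GB ∥ FA]
2. A_y = -403/37  [FG ∥ AB ∩ GB ∥ FA]
   → A = (-642/37, -403/37)
3. D_x = -20  [D is the reflection of G across F]
4. D_y = -9  [D is the reflection of G across F]
   → D = (-20, -9)
5. C_x = -1185633/127465  [A, E, C are collinear ∩ FC ⟂ AE]
6. C_y = -506944/127465  [A, E, C are collinear ∩ FC ⟂ AE]
   → C = (-1185633/127465, -506944/127465)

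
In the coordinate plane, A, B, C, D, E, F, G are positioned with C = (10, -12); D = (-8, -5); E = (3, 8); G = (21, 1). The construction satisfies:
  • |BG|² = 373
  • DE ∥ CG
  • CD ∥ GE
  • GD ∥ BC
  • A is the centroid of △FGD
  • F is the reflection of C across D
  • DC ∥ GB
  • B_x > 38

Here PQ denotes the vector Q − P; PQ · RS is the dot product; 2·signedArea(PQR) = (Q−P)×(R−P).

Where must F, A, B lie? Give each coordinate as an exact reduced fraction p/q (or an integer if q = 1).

1. F_x = -26  [F is the reflection of C across D]
2. F_y = 2  [F is the reflection of C across D]
   → F = (-26, 2)
3. A_x = -13/3  [A is the centroid of △FGD]
4. A_y = -2/3  [A is the centroid of △FGD]
   → A = (-13/3, -2/3)
5. B_x = 39  [GD ∥ BC ∩ DC ∥ GB]
6. B_y = -6  [GD ∥ BC ∩ DC ∥ GB]
   → B = (39, -6)

A = (-13/3, -2/3)
B = (39, -6)
F = (-26, 2)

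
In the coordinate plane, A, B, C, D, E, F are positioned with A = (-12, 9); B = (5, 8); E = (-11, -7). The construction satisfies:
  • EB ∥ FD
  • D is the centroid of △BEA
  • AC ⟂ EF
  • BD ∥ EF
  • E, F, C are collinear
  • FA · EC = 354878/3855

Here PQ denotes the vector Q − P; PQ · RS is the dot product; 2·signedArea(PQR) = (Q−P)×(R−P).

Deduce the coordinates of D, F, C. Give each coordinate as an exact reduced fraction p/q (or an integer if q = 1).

C = (-7832/1285, -6321/1285)
D = (-6, 10/3)
F = (-22, -35/3)

1. D_x = -6  [D is the centroid of △BEA]
2. D_y = 10/3  [D is the centroid of △BEA]
   → D = (-6, 10/3)
3. F_x = -22  [EB ∥ FD ∩ BD ∥ EF]
4. F_y = -35/3  [EB ∥ FD ∩ BD ∥ EF]
   → F = (-22, -35/3)
5. C_x = -7832/1285  [E, F, C are collinear ∩ AC ⟂ EF]
6. C_y = -6321/1285  [E, F, C are collinear ∩ AC ⟂ EF]
   → C = (-7832/1285, -6321/1285)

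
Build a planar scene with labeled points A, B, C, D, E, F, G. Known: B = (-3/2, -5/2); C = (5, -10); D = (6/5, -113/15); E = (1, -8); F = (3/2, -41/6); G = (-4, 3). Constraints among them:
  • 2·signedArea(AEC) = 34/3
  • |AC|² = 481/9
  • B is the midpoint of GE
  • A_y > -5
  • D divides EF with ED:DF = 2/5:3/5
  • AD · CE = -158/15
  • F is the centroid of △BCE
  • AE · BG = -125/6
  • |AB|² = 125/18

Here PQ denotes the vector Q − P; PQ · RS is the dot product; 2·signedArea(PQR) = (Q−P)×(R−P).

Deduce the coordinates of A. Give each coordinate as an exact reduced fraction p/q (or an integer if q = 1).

1. A_x = 0  [AE · BG = -125/6 ∩ AD · CE = -158/15]
2. A_y = -14/3  [AE · BG = -125/6 ∩ AD · CE = -158/15]
   → A = (0, -14/3)

A = (0, -14/3)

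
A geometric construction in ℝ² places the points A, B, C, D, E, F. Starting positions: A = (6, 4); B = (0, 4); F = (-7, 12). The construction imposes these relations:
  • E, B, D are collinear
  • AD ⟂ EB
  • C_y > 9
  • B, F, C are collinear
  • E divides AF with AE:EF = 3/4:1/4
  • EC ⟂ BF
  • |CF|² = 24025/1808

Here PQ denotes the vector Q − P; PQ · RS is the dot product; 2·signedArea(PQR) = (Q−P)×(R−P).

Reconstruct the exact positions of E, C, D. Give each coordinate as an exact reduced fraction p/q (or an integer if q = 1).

1. E_x = -15/4  [E divides AF with AE:EF = 3/4:1/4]
2. E_y = 10  [E divides AF with AE:EF = 3/4:1/4]
   → E = (-15/4, 10)
3. C_x = -2079/452  [B, F, C are collinear ∩ EC ⟂ BF]
4. C_y = 1046/113  [B, F, C are collinear ∩ EC ⟂ BF]
   → C = (-2079/452, 1046/113)
5. D_x = 150/89  [E, B, D are collinear ∩ AD ⟂ EB]
6. D_y = 116/89  [E, B, D are collinear ∩ AD ⟂ EB]
   → D = (150/89, 116/89)

C = (-2079/452, 1046/113)
D = (150/89, 116/89)
E = (-15/4, 10)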